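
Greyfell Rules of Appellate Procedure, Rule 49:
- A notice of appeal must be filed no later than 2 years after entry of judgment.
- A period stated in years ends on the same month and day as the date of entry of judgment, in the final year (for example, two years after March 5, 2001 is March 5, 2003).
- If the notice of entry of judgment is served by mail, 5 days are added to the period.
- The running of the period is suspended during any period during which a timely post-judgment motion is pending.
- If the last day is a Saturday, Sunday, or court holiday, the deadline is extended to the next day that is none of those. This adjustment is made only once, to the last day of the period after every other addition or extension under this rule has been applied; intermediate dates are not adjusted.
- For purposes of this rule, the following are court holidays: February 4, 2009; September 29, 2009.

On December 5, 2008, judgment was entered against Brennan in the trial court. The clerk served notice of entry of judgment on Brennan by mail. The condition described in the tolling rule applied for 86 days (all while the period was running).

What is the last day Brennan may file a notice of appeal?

2 years after December 5, 2008 is December 5, 2010.
Service was by mail, adding 5 days: December 5, 2010 + 5 days = December 10, 2010.
Tolling adds 86 days: December 10, 2010 + 86 days = March 6, 2011.
March 6, 2011 is Sunday. The next qualifying day is March 7, 2011.

March 7, 2011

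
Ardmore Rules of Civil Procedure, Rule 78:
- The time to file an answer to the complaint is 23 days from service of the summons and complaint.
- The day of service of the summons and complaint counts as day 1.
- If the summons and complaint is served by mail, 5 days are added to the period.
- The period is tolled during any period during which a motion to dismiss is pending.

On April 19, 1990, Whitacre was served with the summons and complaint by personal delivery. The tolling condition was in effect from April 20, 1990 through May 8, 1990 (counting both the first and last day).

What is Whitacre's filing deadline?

May 30, 1990

Counting April 19, 1990 as day 1, day 23 is May 11, 1990.
Service was not by mail, so no mail extension applies.
From April 20, 1990 through May 8, 1990 inclusive is 19 days; tolling adds 19 days: May 11, 1990 + 19 days = May 30, 1990.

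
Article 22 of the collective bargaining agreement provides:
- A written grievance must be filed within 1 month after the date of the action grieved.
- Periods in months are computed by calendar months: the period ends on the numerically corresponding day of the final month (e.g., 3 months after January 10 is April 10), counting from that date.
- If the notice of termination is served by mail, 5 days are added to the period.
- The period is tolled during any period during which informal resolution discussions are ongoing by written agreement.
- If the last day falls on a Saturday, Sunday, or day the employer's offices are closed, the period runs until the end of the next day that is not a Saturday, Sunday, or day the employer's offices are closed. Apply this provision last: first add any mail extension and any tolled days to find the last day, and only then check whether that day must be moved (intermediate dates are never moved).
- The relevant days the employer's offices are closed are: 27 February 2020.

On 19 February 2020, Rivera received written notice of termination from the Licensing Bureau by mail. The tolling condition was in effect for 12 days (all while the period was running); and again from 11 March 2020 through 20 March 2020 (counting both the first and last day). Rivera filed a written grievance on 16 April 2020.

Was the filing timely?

1 month after 19 February 2020 is March 19, 2020.
Service was by mail, adding 5 days: March 19, 2020 + 5 days = March 24, 2020.
Tolling adds 12 days: March 24, 2020 + 12 days = April 5, 2020.
From March 11, 2020 through March 20, 2020 inclusive is 10 days; tolling adds 10 days: April 5, 2020 + 10 days = April 15, 2020.
April 15, 2020 is a Wednesday and not a day the employer's offices are closed, so no extension applies.
The deadline is April 15, 2020; the filing on April 16, 2020 is after that date.

No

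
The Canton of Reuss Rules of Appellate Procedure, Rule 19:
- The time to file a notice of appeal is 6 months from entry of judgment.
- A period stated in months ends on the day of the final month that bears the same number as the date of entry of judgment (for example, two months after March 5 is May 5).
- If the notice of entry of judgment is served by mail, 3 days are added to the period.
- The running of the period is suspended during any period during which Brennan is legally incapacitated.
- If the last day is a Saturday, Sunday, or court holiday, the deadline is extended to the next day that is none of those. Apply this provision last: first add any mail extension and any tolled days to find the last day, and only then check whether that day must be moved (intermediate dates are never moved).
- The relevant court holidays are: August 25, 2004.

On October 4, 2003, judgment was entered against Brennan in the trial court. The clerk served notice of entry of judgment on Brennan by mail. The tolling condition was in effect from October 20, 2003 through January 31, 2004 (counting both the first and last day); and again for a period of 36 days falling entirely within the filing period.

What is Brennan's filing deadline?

August 26, 2004

6 months after October 4, 2003 is April 4, 2004.
Service was by mail, adding 3 days: April 4, 2004 + 3 days = April 7, 2004.
From October 20, 2003 through January 31, 2004 inclusive is 104 days; tolling adds 104 days: April 7, 2004 + 104 days = July 20, 2004.
Tolling adds 36 days: July 20, 2004 + 36 days = August 25, 2004.
August 25, 2004 is a listed holiday. The next qualifying day is August 26, 2004.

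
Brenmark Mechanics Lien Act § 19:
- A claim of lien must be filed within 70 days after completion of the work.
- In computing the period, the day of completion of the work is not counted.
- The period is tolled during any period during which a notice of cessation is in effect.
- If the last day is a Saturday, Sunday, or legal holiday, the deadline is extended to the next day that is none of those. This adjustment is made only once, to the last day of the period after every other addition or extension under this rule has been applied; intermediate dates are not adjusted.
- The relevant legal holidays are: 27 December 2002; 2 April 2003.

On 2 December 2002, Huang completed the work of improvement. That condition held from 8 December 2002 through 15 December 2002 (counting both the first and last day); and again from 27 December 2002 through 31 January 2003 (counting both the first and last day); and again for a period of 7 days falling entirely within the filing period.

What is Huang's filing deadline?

70 days after 2 December 2002 is February 10, 2003.
From December 8, 2002 through December 15, 2002 inclusive is 8 days; tolling adds 8 days: February 10, 2003 + 8 days = February 18, 2003.
From December 27, 2002 through January 31, 2003 inclusive is 36 days; tolling adds 36 days: February 18, 2003 + 36 days = March 26, 2003.
Tolling adds 7 days: March 26, 2003 + 7 days = April 2, 2003.
April 2, 2003 is a listed holiday. The next qualifying day is April 3, 2003.

April 3, 2003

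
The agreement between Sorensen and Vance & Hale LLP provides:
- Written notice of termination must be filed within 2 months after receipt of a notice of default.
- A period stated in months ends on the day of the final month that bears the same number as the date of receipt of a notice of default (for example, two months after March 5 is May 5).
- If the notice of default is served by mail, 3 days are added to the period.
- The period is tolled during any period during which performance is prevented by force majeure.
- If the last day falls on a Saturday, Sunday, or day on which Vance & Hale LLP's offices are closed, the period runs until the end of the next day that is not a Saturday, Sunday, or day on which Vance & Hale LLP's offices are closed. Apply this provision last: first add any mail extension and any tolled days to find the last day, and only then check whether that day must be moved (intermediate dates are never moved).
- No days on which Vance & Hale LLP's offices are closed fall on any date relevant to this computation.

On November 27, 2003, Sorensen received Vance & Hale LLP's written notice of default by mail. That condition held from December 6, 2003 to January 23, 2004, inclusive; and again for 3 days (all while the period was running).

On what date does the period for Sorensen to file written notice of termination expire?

2 months after November 27, 2003 is January 27, 2004.
Service was by mail, adding 3 days: January 27, 2004 + 3 days = January 30, 2004.
From December 6, 2003 through January 23, 2004 inclusive is 49 days; tolling adds 49 days: January 30, 2004 + 49 days = March 19, 2004.
Tolling adds 3 days: March 19, 2004 + 3 days = March 22, 2004.
March 22, 2004 is a Monday and not a day on which Vance & Hale LLP's offices are closed, so no extension applies.

March 22, 2004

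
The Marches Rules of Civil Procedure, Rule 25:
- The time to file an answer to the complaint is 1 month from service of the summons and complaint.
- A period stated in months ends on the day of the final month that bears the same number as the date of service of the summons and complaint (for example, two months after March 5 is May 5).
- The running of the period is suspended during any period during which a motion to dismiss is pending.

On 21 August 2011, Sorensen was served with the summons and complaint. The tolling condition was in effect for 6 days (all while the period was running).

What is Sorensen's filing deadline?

1 month after 21 August 2011 is September 21, 2011.
Tolling adds 6 days: September 21, 2011 + 6 days = September 27, 2011.

September 27, 2011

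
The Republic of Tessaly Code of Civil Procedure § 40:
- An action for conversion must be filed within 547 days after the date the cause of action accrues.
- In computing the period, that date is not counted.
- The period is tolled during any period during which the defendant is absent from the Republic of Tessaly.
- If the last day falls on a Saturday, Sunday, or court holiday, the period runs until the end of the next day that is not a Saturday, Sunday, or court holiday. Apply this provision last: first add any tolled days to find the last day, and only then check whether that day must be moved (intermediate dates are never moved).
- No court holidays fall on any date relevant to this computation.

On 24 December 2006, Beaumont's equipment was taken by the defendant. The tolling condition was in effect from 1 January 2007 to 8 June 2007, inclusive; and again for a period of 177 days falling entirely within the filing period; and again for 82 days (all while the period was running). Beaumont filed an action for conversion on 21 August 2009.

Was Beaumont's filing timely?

547 days after 24 December 2006 is June 23, 2008.
From January 1, 2007 through June 8, 2007 inclusive is 159 days; tolling adds 159 days: June 23, 2008 + 159 days = November 29, 2008.
Tolling adds 177 days: November 29, 2008 + 177 days = May 25, 2009.
Tolling adds 82 days: May 25, 2009 + 82 days = August 15, 2009.
August 15, 2009 is Saturday; August 16, 2009 is Sunday. The next qualifying day is August 17, 2009.
The deadline is August 17, 2009; the filing on August 21, 2009 is after that date.

No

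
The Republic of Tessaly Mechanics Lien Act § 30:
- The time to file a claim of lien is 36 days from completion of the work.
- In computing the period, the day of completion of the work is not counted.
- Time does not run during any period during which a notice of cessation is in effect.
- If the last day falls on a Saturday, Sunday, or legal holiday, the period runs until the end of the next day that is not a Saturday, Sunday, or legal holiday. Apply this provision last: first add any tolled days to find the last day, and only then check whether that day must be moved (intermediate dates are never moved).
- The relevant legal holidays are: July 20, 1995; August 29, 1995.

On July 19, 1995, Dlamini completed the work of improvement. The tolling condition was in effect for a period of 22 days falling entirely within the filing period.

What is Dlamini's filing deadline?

36 days after July 19, 1995 is August 24, 1995.
Tolling adds 22 days: August 24, 1995 + 22 days = September 15, 1995.
September 15, 1995 is a Friday and not a legal holiday, so no extension applies.

September 15, 1995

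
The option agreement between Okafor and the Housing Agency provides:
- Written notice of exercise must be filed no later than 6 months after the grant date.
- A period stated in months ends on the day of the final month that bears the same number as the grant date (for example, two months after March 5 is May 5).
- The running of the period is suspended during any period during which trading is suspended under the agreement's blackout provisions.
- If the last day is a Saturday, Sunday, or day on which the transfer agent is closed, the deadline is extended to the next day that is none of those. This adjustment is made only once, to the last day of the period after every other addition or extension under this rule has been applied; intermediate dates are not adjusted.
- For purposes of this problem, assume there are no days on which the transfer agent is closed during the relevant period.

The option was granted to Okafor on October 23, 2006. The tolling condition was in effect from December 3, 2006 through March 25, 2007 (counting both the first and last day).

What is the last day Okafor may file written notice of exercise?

6 months after October 23, 2006 is April 23, 2007.
From December 3, 2006 through March 25, 2007 inclusive is 113 days; tolling adds 113 days: April 23, 2007 + 113 days = August 14, 2007.
August 14, 2007 is a Tuesday and not a day on which the transfer agent is closed, so no extension applies.

August 14, 2007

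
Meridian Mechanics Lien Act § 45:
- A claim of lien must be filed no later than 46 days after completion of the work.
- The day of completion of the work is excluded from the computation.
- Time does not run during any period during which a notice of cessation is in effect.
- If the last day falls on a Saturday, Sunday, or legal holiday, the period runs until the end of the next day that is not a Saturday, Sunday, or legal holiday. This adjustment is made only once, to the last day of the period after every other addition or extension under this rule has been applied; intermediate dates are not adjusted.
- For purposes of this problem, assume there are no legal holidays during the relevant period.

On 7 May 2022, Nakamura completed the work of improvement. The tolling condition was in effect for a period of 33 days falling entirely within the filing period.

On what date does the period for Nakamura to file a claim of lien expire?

46 days after 7 May 2022 is June 22, 2022.
Tolling adds 33 days: June 22, 2022 + 33 days = July 25, 2022.
July 25, 2022 is a Monday and not a legal holiday, so no extension applies.

July 25, 2022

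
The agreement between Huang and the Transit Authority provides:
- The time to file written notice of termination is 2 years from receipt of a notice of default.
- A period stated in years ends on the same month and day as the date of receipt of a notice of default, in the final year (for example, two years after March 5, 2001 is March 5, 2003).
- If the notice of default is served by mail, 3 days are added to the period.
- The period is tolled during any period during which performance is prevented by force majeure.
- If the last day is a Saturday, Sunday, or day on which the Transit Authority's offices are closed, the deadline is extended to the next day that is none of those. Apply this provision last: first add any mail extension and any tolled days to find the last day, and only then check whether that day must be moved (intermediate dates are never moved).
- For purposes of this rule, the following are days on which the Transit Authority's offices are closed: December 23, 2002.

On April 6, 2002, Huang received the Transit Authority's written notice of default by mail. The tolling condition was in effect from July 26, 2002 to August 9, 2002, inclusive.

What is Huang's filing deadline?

2 years after April 6, 2002 is April 6, 2004.
Service was by mail, adding 3 days: April 6, 2004 + 3 days = April 9, 2004.
From July 26, 2002 through August 9, 2002 inclusive is 15 days; tolling adds 15 days: April 9, 2004 + 15 days = April 24, 2004.
April 24, 2004 is Saturday; April 25, 2004 is Sunday. The next qualifying day is April 26, 2004.

April 26, 2004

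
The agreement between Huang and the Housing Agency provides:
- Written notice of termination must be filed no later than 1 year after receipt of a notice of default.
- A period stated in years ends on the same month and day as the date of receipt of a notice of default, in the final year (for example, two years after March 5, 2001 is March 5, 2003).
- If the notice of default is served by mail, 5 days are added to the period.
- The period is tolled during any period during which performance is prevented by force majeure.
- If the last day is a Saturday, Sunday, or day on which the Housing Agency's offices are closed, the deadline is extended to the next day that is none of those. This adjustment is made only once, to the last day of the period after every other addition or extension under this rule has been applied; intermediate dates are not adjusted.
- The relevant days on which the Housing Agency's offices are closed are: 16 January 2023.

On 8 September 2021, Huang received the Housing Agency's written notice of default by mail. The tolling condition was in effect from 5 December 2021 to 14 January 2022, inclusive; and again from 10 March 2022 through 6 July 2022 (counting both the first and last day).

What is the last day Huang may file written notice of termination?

1 year after 8 September 2021 is September 8, 2022.
Service was by mail, adding 5 days: September 8, 2022 + 5 days = September 13, 2022.
From December 5, 2021 through January 14, 2022 inclusive is 41 days; tolling adds 41 days: September 13, 2022 + 41 days = October 24, 2022.
From March 10, 2022 through July 6, 2022 inclusive is 119 days; tolling adds 119 days: October 24, 2022 + 119 days = February 20, 2023.
February 20, 2023 is a Monday and not a day on which the Housing Agency's offices are closed, so no extension applies.

February 20, 2023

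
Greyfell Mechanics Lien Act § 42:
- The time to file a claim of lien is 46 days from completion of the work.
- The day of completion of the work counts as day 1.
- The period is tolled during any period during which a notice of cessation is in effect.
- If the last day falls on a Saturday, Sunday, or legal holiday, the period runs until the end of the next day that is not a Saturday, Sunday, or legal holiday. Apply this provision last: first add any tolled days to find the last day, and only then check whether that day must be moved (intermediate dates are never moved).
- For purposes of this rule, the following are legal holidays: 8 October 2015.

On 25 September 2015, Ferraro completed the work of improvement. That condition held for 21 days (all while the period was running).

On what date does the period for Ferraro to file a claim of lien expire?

November 30, 2015

Counting 25 September 2015 as day 1, day 46 is November 9, 2015.
Tolling adds 21 days: November 9, 2015 + 21 days = November 30, 2015.
November 30, 2015 is a Monday and not a legal holiday, so no extension applies.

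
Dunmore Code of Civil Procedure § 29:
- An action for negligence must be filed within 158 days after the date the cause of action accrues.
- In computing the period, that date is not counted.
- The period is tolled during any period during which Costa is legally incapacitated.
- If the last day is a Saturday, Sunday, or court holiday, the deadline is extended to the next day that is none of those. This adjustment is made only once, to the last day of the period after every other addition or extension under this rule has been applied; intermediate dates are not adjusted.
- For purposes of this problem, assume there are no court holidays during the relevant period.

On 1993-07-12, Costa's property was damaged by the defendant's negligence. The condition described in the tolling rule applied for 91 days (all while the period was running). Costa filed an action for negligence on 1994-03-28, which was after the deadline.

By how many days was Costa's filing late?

158 days after 1993-07-12 is December 17, 1993.
Tolling adds 91 days: December 17, 1993 + 91 days = March 18, 1994.
March 18, 1994 is a Friday and not a court holiday, so no extension applies.
The deadline is March 18, 1994; from March 18, 1994 to March 28, 1994 is 10 days.

10 days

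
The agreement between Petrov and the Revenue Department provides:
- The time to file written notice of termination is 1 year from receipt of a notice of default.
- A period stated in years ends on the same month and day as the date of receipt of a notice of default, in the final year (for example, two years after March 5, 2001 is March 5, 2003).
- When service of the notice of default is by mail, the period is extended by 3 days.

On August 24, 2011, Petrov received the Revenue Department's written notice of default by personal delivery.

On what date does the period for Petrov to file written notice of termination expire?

August 24, 2012

1 year after August 24, 2011 is August 24, 2012.
Service was not by mail, so no mail extension applies.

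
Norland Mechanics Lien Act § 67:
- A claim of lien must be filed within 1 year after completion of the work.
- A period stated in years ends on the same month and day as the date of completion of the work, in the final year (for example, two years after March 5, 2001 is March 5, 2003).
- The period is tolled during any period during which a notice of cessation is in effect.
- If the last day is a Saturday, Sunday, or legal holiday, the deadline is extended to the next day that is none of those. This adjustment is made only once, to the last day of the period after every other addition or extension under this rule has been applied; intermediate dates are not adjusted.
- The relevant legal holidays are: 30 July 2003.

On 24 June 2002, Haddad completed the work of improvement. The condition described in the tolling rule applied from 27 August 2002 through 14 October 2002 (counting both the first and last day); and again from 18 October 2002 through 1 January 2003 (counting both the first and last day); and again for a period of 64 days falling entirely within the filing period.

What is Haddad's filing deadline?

1 year after 24 June 2002 is June 24, 2003.
From August 27, 2002 through October 14, 2002 inclusive is 49 days; tolling adds 49 days: June 24, 2003 + 49 days = August 12, 2003.
From October 18, 2002 through January 1, 2003 inclusive is 76 days; tolling adds 76 days: August 12, 2003 + 76 days = October 27, 2003.
Tolling adds 64 days: October 27, 2003 + 64 days = December 30, 2003.
December 30, 2003 is a Tuesday and not a legal holiday, so no extension applies.

December 30, 2003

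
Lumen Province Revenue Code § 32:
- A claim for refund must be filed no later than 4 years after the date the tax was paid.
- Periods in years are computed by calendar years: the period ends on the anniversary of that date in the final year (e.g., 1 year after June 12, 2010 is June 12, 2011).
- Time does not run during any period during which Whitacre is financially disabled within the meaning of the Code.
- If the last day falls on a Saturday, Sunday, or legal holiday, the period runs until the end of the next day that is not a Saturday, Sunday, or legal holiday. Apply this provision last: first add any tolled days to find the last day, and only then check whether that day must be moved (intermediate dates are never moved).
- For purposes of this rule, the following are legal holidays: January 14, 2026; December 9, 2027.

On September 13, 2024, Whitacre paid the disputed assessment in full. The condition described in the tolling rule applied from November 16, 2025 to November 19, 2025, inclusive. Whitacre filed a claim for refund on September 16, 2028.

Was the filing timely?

4 years after September 13, 2024 is September 13, 2028.
From November 16, 2025 through November 19, 2025 inclusive is 4 days; tolling adds 4 days: September 13, 2028 + 4 days = September 17, 2028.
September 17, 2028 is Sunday. The next qualifying day is September 18, 2028.
The deadline is September 18, 2028; the filing on September 16, 2028 is on or before that date.

Yes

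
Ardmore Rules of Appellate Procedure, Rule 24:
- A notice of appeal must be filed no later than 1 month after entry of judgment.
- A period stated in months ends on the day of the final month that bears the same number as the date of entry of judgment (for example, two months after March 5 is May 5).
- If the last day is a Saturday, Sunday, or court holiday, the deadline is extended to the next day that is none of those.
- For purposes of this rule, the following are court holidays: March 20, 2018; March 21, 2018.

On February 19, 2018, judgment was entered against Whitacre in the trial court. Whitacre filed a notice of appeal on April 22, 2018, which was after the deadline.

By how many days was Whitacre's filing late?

1 month after February 19, 2018 is March 19, 2018.
March 19, 2018 is a Monday and not a court holiday, so no extension applies.
The deadline is March 19, 2018; from March 19, 2018 to April 22, 2018 is 34 days.

34 days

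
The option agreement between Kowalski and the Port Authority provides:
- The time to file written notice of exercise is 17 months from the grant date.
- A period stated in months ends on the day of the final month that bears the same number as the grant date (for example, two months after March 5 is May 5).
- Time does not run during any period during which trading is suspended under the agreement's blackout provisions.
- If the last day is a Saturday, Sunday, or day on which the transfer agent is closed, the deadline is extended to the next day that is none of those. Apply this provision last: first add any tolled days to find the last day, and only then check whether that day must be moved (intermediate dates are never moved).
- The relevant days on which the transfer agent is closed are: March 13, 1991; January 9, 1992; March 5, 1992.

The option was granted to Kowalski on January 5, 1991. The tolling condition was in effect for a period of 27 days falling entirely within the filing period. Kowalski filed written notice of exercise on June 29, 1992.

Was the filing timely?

Yes

17 months after January 5, 1991 is June 5, 1992.
Tolling adds 27 days: June 5, 1992 + 27 days = July 2, 1992.
July 2, 1992 is a Thursday and not a day on which the transfer agent is closed, so no extension applies.
The deadline is July 2, 1992; the filing on June 29, 1992 is on or before that date.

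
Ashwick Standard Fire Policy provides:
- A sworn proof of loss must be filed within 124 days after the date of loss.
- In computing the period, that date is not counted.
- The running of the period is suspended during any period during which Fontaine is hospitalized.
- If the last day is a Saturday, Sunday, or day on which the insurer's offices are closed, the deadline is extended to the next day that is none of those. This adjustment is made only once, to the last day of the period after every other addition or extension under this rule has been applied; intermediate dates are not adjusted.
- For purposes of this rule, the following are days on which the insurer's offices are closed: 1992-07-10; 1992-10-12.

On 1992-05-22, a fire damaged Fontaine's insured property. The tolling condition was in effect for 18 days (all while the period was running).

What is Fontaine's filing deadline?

124 days after 1992-05-22 is September 23, 1992.
Tolling adds 18 days: September 23, 1992 + 18 days = October 11, 1992.
October 11, 1992 is Sunday; October 12, 1992 is a listed holiday. The next qualifying day is October 13, 1992.

October 13, 1992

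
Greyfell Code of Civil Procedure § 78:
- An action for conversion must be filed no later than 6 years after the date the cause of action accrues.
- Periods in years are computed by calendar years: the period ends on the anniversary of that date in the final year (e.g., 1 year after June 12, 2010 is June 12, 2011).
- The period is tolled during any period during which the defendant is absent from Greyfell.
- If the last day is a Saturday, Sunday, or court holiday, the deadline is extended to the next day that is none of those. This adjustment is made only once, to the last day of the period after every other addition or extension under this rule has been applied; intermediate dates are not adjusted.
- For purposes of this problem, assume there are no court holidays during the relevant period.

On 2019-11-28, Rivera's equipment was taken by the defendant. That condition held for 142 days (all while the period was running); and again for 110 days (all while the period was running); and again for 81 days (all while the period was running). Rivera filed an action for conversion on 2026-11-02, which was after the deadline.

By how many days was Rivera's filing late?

6 days

6 years after 2019-11-28 is November 28, 2025.
Tolling adds 142 days: November 28, 2025 + 142 days = April 19, 2026.
Tolling adds 110 days: April 19, 2026 + 110 days = August 7, 2026.
Tolling adds 81 days: August 7, 2026 + 81 days = October 27, 2026.
October 27, 2026 is a Tuesday and not a court holiday, so no extension applies.
The deadline is October 27, 2026; from October 27, 2026 to November 2, 2026 is 6 days.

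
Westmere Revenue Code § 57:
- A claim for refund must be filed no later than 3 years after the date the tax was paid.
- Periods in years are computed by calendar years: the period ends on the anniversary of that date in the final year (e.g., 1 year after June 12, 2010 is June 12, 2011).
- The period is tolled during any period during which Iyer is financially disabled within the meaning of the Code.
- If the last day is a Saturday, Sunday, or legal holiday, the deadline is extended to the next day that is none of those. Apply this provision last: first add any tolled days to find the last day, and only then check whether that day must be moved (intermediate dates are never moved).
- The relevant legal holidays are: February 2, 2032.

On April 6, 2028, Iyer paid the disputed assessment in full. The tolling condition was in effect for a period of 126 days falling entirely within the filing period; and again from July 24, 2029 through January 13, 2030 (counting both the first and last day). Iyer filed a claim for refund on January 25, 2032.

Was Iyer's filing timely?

3 years after April 6, 2028 is April 6, 2031.
Tolling adds 126 days: April 6, 2031 + 126 days = August 10, 2031.
From July 24, 2029 through January 13, 2030 inclusive is 174 days; tolling adds 174 days: August 10, 2031 + 174 days = January 31, 2032.
January 31, 2032 is Saturday; February 1, 2032 is Sunday; February 2, 2032 is a listed holiday. The next qualifying day is February 3, 2032.
The deadline is February 3, 2032; the filing on January 25, 2032 is on or before that date.

Yes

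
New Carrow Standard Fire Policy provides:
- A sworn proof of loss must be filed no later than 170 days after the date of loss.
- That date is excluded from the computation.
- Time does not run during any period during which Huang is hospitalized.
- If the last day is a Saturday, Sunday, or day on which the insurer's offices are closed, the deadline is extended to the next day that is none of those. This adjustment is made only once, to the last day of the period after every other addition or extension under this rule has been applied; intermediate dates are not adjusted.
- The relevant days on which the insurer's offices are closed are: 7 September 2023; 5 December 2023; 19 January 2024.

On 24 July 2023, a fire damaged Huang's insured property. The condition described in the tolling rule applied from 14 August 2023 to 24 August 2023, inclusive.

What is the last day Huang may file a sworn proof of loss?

170 days after 24 July 2023 is January 10, 2024.
From August 14, 2023 through August 24, 2023 inclusive is 11 days; tolling adds 11 days: January 10, 2024 + 11 days = January 21, 2024.
January 21, 2024 is Sunday. The next qualifying day is January 22, 2024.

January 22, 2024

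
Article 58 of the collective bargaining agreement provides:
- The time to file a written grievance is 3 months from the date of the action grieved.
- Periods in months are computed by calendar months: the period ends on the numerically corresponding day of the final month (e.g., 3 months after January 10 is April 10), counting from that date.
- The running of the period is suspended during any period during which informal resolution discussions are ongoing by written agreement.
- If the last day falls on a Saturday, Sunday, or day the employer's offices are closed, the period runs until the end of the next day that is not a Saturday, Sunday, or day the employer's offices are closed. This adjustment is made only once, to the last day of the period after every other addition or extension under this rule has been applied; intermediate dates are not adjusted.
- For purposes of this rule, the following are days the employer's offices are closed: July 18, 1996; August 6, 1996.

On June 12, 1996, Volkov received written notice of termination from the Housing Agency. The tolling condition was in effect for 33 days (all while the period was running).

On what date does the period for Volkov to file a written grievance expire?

3 months after June 12, 1996 is September 12, 1996.
Tolling adds 33 days: September 12, 1996 + 33 days = October 15, 1996.
October 15, 1996 is a Tuesday and not a day the employer's offices are closed, so no extension applies.

October 15, 1996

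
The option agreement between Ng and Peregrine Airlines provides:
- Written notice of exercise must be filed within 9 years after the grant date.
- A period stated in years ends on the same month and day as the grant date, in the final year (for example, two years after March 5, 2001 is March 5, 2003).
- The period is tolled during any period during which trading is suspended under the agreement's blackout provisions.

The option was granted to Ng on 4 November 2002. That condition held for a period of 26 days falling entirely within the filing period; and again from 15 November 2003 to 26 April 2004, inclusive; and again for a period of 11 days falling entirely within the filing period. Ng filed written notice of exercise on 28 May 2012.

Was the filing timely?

9 years after 4 November 2002 is November 4, 2011.
Tolling adds 26 days: November 4, 2011 + 26 days = November 30, 2011.
From November 15, 2003 through April 26, 2004 inclusive is 164 days; tolling adds 164 days: November 30, 2011 + 164 days = May 12, 2012.
Tolling adds 11 days: May 12, 2012 + 11 days = May 23, 2012.
The deadline is May 23, 2012; the filing on May 28, 2012 is after that date.

No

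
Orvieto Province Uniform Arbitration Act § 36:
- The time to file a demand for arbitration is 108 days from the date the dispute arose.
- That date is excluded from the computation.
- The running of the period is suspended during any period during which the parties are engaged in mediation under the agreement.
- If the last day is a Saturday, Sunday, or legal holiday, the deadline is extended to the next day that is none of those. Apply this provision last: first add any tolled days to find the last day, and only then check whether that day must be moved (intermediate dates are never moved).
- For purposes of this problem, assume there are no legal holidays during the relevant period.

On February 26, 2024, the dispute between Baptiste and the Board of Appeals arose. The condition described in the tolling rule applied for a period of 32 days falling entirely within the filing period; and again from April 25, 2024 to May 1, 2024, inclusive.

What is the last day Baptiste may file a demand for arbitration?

July 22, 2024

108 days after February 26, 2024 is June 13, 2024.
Tolling adds 32 days: June 13, 2024 + 32 days = July 15, 2024.
From April 25, 2024 through May 1, 2024 inclusive is 7 days; tolling adds 7 days: July 15, 2024 + 7 days = July 22, 2024.
July 22, 2024 is a Monday and not a legal holiday, so no extension applies.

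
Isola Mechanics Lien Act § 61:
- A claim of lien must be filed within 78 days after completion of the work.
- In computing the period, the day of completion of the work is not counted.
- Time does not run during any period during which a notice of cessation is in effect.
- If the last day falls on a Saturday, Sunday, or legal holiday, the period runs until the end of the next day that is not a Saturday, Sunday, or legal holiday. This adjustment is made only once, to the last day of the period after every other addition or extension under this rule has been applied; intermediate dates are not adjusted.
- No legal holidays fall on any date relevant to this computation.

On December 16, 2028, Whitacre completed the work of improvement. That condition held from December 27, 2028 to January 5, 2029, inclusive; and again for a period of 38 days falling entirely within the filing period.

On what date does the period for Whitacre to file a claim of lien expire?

78 days after December 16, 2028 is March 4, 2029.
From December 27, 2028 through January 5, 2029 inclusive is 10 days; tolling adds 10 days: March 4, 2029 + 10 days = March 14, 2029.
Tolling adds 38 days: March 14, 2029 + 38 days = April 21, 2029.
April 21, 2029 is Saturday; April 22, 2029 is Sunday. The next qualifying day is April 23, 2029.

April 23, 2029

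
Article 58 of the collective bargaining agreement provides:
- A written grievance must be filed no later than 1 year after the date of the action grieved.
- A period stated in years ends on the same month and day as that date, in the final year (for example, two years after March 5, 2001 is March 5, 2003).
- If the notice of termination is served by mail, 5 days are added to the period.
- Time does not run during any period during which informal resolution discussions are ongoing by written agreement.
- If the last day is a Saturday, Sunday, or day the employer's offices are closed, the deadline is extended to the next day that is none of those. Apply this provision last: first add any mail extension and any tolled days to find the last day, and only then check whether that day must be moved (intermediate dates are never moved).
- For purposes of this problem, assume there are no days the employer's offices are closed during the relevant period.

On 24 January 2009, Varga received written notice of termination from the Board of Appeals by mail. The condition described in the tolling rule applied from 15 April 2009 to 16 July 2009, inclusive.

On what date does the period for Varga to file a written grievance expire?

1 year after 24 January 2009 is January 24, 2010.
Service was by mail, adding 5 days: January 24, 2010 + 5 days = January 29, 2010.
From April 15, 2009 through July 16, 2009 inclusive is 93 days; tolling adds 93 days: January 29, 2010 + 93 days = May 2, 2010.
May 2, 2010 is Sunday. The next qualifying day is May 3, 2010.

May 3, 2010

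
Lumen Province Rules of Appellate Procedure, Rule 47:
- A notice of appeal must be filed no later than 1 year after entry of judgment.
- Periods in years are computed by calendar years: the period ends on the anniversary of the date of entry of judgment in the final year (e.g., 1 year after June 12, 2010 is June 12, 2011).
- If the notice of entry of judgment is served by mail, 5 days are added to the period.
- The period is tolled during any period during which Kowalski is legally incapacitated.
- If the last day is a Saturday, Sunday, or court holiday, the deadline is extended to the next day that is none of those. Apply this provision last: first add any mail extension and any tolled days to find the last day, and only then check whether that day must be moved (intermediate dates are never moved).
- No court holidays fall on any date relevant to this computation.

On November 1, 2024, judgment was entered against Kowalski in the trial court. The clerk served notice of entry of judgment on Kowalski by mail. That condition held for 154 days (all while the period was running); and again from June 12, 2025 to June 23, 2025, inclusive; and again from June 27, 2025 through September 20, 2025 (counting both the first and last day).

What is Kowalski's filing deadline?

July 16, 2026

1 year after November 1, 2024 is November 1, 2025.
Service was by mail, adding 5 days: November 1, 2025 + 5 days = November 6, 2025.
Tolling adds 154 days: November 6, 2025 + 154 days = April 9, 2026.
From June 12, 2025 through June 23, 2025 inclusive is 12 days; tolling adds 12 days: April 9, 2026 + 12 days = April 21, 2026.
From June 27, 2025 through September 20, 2025 inclusive is 86 days; tolling adds 86 days: April 21, 2026 + 86 days = July 16, 2026.
July 16, 2026 is a Thursday and not a court holiday, so no extension applies.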